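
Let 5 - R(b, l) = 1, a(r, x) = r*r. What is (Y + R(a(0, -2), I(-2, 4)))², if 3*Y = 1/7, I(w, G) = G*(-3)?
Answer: 7225/441 ≈ 16.383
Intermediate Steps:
a(r, x) = r²
I(w, G) = -3*G
R(b, l) = 4 (R(b, l) = 5 - 1*1 = 5 - 1 = 4)
Y = 1/21 (Y = (⅓)/7 = (⅓)*(⅐) = 1/21 ≈ 0.047619)
(Y + R(a(0, -2), I(-2, 4)))² = (1/21 + 4)² = (85/21)² = 7225/441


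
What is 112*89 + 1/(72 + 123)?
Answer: 1943761/195 ≈ 9968.0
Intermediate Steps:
112*89 + 1/(72 + 123) = 9968 + 1/195 = 1943761/195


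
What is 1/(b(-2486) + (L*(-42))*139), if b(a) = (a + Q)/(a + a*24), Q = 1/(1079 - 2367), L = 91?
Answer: -80049200/42526774691631 ≈ -1.8823e-6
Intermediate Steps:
Q = -1/1288 (Q = 1/(-1288) = -1/1288 ≈ -0.00077640)
b(a) = (-1/1288 + a)/(25*a) (b(a) = (a - 1/1288)/(a + a*24) = (-1/1288 + a)/(a + 24*a) = (-1/1288 + a)/((25*a)) = (-1/1288 + a)*(1/(25*a)) = (-1/1288 + a)/(25*a))
1/(b(-2486) + (L*(-42))*139) = 1/((1/32200)*(-1 + 1288*(-2486))/(-2486) + (91*(-42))*139) = 1/((1/32200)*(-1/2486)*(-1 - 3201968) - 3822*139) = 1/((1/32200)*(-1/2486)*(-3201969) - 531258) = 1/(3201969/80049200 - 531258) = 1/(-42526774691631/80049200) = -80049200/42526774691631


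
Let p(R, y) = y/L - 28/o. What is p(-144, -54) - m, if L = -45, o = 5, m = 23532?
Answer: -117682/5 ≈ -23536.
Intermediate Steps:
p(R, y) = -28/5 - y/45 (p(R, y) = y/(-45) - 28/5 = y*(-1/45) - 28*⅕ = -y/45 - 28/5 = -28/5 - y/45)
p(-144, -54) - m = (-28/5 - 1/45*(-54)) - 1*23532 = (-28/5 + 6/5) - 23532 = -22/5 - 23532 = -117682/5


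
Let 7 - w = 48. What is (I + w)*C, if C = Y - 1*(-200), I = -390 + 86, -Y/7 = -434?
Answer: -1117110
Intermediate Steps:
Y = 3038 (Y = -7*(-434) = 3038)
I = -304
w = -41 (w = 7 - 1*48 = 7 - 48 = -41)
C = 3238 (C = 3038 - 1*(-200) = 3038 + 200 = 3238)
(I + w)*C = (-304 - 41)*3238 = -345*3238 = -1117110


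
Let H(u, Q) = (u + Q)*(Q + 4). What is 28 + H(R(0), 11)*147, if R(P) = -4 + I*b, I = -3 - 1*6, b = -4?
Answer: 94843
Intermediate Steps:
I = -9 (I = -3 - 6 = -9)
R(P) = 32 (R(P) = -4 - 9*(-4) = -4 + 36 = 32)
H(u, Q) = (4 + Q)*(Q + u) (H(u, Q) = (Q + u)*(4 + Q) = (4 + Q)*(Q + u))
28 + H(R(0), 11)*147 = 28 + (11**2 + 4*11 + 4*32 + 11*32)*147 = 28 + (121 + 44 + 128 + 352)*147 = 28 + 645*147 = 28 + 94815 = 94843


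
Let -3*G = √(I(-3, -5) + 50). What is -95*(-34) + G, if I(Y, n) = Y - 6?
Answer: 3230 - √41/3 ≈ 3227.9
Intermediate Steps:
I(Y, n) = -6 + Y
G = -√41/3 (G = -√((-6 - 3) + 50)/3 = -√(-9 + 50)/3 = -√41/3 ≈ -2.1344)
-95*(-34) + G = -95*(-34) - √41/3 = 3230 - √41/3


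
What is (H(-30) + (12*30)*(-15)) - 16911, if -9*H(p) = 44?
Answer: -200843/9 ≈ -22316.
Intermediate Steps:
H(p) = -44/9 (H(p) = -⅑*44 = -44/9)
(H(-30) + (12*30)*(-15)) - 16911 = (-44/9 + (12*30)*(-15)) - 16911 = (-44/9 + 360*(-15)) - 16911 = (-44/9 - 5400) - 16911 = -48644/9 - 16911 = -200843/9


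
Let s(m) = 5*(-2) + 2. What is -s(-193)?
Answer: 8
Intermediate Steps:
s(m) = -8 (s(m) = -10 + 2 = -8)
-s(-193) = -1*(-8) = 8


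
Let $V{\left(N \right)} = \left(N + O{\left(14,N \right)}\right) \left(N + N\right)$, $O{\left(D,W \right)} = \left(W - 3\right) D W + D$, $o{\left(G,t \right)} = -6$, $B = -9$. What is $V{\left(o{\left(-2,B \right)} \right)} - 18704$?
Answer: $-27872$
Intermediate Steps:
$O{\left(D,W \right)} = D + D W \left(-3 + W\right)$ ($O{\left(D,W \right)} = \left(-3 + W\right) D W + D = D \left(-3 + W\right) W + D = D W \left(-3 + W\right) + D = D + D W \left(-3 + W\right)$)
$V{\left(N \right)} = 2 N \left(14 - 41 N + 14 N^{2}\right)$ ($V{\left(N \right)} = \left(N + 14 \left(1 + N^{2} - 3 N\right)\right) \left(N + N\right) = \left(N + \left(14 - 42 N + 14 N^{2}\right)\right) 2 N = \left(14 - 41 N + 14 N^{2}\right) 2 N = 2 N \left(14 - 41 N + 14 N^{2}\right)$)
$V{\left(o{\left(-2,B \right)} \right)} - 18704 = 2 \left(-6\right) \left(14 - -246 + 14 \left(-6\right)^{2}\right) - 18704 = 2 \left(-6\right) \left(14 + 246 + 14 \cdot 36\right) - 18704 = 2 \left(-6\right) \left(14 + 246 + 504\right) - 18704 = 2 \left(-6\right) 764 - 18704 = -9168 - 18704 = -27872$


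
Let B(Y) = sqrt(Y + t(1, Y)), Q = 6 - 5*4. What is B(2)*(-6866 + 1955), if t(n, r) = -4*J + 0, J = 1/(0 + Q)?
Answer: -19644*sqrt(7)/7 ≈ -7424.7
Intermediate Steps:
Q = -14 (Q = 6 - 20 = -14)
J = -1/14 (J = 1/(0 - 14) = 1/(-14) = -1/14 ≈ -0.071429)
t(n, r) = 2/7 (t(n, r) = -4*(-1/14) + 0 = 2/7 + 0 = 2/7)
B(Y) = sqrt(2/7 + Y) (B(Y) = sqrt(Y + 2/7) = sqrt(2/7 + Y))
B(2)*(-6866 + 1955) = (sqrt(14 + 49*2)/7)*(-6866 + 1955) = (sqrt(14 + 98)/7)*(-4911) = (sqrt(112)/7)*(-4911) = ((4*sqrt(7))/7)*(-4911) = (4*sqrt(7)/7)*(-4911) = -19644*sqrt(7)/7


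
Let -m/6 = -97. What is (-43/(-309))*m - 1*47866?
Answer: -4921856/103 ≈ -47785.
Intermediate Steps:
m = 582 (m = -6*(-97) = 582)
(-43/(-309))*m - 1*47866 = -43/(-309)*582 - 1*47866 = -43*(-1/309)*582 - 47866 = (43/309)*582 - 47866 = 8342/103 - 47866 = -4921856/103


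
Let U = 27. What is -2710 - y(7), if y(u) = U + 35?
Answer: -2772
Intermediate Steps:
y(u) = 62 (y(u) = 27 + 35 = 62)
-2710 - y(7) = -2710 - 1*62 = -2710 - 62 = -2772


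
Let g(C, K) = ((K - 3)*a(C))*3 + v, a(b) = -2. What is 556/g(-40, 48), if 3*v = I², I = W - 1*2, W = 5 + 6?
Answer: -556/243 ≈ -2.2881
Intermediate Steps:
W = 11
I = 9 (I = 11 - 1*2 = 11 - 2 = 9)
v = 27 (v = (⅓)*9² = (⅓)*81 = 27)
g(C, K) = 45 - 6*K (g(C, K) = ((K - 3)*(-2))*3 + 27 = ((-3 + K)*(-2))*3 + 27 = (6 - 2*K)*3 + 27 = (18 - 6*K) + 27 = 45 - 6*K)
556/g(-40, 48) = 556/(45 - 6*48) = 556/(45 - 288) = 556/(-243) = 556*(-1/243) = -556/243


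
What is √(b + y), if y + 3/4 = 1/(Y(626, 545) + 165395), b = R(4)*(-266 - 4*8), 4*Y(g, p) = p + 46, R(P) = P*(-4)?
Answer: √8361192702067365/1324342 ≈ 69.045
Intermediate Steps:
R(P) = -4*P
Y(g, p) = 23/2 + p/4 (Y(g, p) = (p + 46)/4 = (46 + p)/4 = 23/2 + p/4)
b = 4768 (b = (-4*4)*(-266 - 4*8) = -16*(-266 - 32) = -16*(-298) = 4768)
y = -1986497/2648684 (y = -¾ + 1/((23/2 + (¼)*545) + 165395) = -¾ + 1/((23/2 + 545/4) + 165395) = -¾ + 1/(591/4 + 165395) = -¾ + 1/(662171/4) = -¾ + 4/662171 = -1986497/2648684 ≈ -0.74999)
√(b + y) = √(4768 - 1986497/2648684) = √(12626938815/2648684) = √8361192702067365/1324342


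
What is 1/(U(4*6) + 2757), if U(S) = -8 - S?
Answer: 1/2725 ≈ 0.00036697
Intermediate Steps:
1/(U(4*6) + 2757) = 1/((-8 - 4*6) + 2757) = 1/((-8 - 1*24) + 2757) = 1/((-8 - 24) + 2757) = 1/(-32 + 2757) = 1/2725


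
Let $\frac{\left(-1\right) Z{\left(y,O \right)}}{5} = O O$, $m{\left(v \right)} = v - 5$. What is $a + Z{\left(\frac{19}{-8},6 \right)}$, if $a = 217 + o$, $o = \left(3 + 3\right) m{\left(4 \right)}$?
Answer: $31$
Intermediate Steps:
$m{\left(v \right)} = -5 + v$
$o = -6$ ($o = \left(3 + 3\right) \left(-5 + 4\right) = 6 \left(-1\right) = -6$)
$Z{\left(y,O \right)} = - 5 O^{2}$ ($Z{\left(y,O \right)} = - 5 O O = - 5 O^{2}$)
$a = 211$ ($a = 217 - 6 = 211$)
$a + Z{\left(\frac{19}{-8},6 \right)} = 211 - 5 \cdot 6^{2} = 211 - 180 = 31$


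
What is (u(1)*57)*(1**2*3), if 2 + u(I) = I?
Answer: -171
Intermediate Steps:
u(I) = -2 + I
(u(1)*57)*(1**2*3) = ((-2 + 1)*57)*(1**2*3) = (-1*57)*(1*3) = -57*3 = -171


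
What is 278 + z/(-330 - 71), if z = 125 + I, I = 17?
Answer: 111336/401 ≈ 277.65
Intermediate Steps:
z = 142 (z = 125 + 17 = 142)
278 + z/(-330 - 71) = 278 + 142/(-330 - 71) = 278 + 142/(-401) = 278 + 142*(-1/401) = 278 - 142/401 = 111336/401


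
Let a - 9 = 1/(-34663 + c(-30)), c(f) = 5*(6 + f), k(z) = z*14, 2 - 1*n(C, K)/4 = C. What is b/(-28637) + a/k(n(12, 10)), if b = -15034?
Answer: 20276769287/39843230840 ≈ 0.50891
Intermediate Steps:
n(C, K) = 8 - 4*C
k(z) = 14*z
c(f) = 30 + 5*f
a = 313046/34783 (a = 9 + 1/(-34663 + (30 + 5*(-30))) = 9 + 1/(-34663 + (30 - 150)) = 9 + 1/(-34663 - 120) = 9 + 1/(-34783) = 9 - 1/34783 = 313046/34783 ≈ 9.0000)
b/(-28637) + a/k(n(12, 10)) = -15034/(-28637) + 313046/(34783*((14*(8 - 4*12)))) = -15034*(-1/28637) + 313046/(34783*((14*(8 - 48)))) = 15034/28637 + 313046/(34783*((14*(-40)))) = 15034/28637 + (313046/34783)/(-560) = 15034/28637 + (313046/34783)*(-1/560) = 15034/28637 - 156523/9739240 = 20276769287/39843230840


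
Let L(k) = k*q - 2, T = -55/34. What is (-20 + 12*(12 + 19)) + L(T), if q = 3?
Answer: 11735/34 ≈ 345.15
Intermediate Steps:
T = -55/34 (T = -55*1/34 = -55/34 ≈ -1.6176)
L(k) = -2 + 3*k (L(k) = k*3 - 2 = 3*k - 2 = -2 + 3*k)
(-20 + 12*(12 + 19)) + L(T) = (-20 + 12*(12 + 19)) + (-2 + 3*(-55/34)) = (-20 + 12*31) + (-2 - 165/34) = (-20 + 372) - 233/34 = 352 - 233/34 = 11735/34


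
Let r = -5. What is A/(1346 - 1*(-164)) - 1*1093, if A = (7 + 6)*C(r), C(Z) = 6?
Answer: -825176/755 ≈ -1092.9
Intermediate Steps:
A = 78 (A = (7 + 6)*6 = 13*6 = 78)
A/(1346 - 1*(-164)) - 1*1093 = 78/(1346 - 1*(-164)) - 1*1093 = 78/(1346 + 164) - 1093 = 78/1510 - 1093 = 78*(1/1510) - 1093 = 39/755 - 1093 = -825176/755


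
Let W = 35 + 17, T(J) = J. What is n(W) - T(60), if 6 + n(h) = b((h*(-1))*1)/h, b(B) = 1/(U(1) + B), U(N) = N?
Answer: -175033/2652 ≈ -66.000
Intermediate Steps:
W = 52
b(B) = 1/(1 + B)
n(h) = -6 + 1/(h*(1 - h)) (n(h) = -6 + 1/((1 + (h*(-1))*1)*h) = -6 + 1/((1 - h*1)*h) = -6 + 1/((1 - h)*h) = -6 + 1/(h*(1 - h)))
n(W) - T(60) = (-1 - 6*52*(-1 + 52))/(52*(-1 + 52)) - 1*60 = (1/52)*(-1 - 6*52*51)/51 - 60 = (1/52)*(1/51)*(-1 - 15912) - 60 = (1/52)*(1/51)*(-15913) - 60 = -15913/2652 - 60 = -175033/2652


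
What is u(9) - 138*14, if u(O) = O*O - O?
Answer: -1860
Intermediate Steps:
u(O) = O² - O
u(9) - 138*14 = 9*(-1 + 9) - 138*14 = 9*8 - 1932 = 72 - 1932 = -1860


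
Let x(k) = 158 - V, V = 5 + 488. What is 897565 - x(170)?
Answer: 897900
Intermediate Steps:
V = 493
x(k) = -335 (x(k) = 158 - 1*493 = 158 - 493 = -335)
897565 - x(170) = 897565 - 1*(-335) = 897565 + 335 = 897900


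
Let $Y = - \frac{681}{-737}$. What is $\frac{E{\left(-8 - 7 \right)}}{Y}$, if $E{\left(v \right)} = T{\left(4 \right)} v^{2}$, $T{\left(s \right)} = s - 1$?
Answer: $\frac{165825}{227} \approx 730.51$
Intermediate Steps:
$T{\left(s \right)} = -1 + s$
$Y = \frac{681}{737}$ ($Y = \left(-681\right) \left(- \frac{1}{737}\right) = \frac{681}{737} \approx 0.92402$)
$E{\left(v \right)} = 3 v^{2}$ ($E{\left(v \right)} = \left(-1 + 4\right) v^{2} = 3 v^{2}$)
$\frac{E{\left(-8 - 7 \right)}}{Y} = \frac{3 \left(-8 - 7\right)^{2}}{\frac{681}{737}} = 3 \left(-8 - 7\right)^{2} \cdot \frac{737}{681} = 3 \left(-15\right)^{2} \cdot \frac{737}{681} = 3 \cdot 225 \cdot \frac{737}{681} = 675 \cdot \frac{737}{681} = \frac{165825}{227}$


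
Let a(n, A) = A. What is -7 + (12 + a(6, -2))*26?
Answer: 253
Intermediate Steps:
-7 + (12 + a(6, -2))*26 = -7 + (12 - 2)*26 = -7 + 10*26 = -7 + 260 = 253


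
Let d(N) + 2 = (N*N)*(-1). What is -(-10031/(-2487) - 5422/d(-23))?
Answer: -6270325/440199 ≈ -14.244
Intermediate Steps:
d(N) = -2 - N² (d(N) = -2 + (N*N)*(-1) = -2 + N²*(-1) = -2 - N²)
-(-10031/(-2487) - 5422/d(-23)) = -(-10031/(-2487) - 5422/(-2 - 1*(-23)²)) = -(-10031*(-1/2487) - 5422/(-2 - 1*529)) = -(10031/2487 - 5422/(-2 - 529)) = -(10031/2487 - 5422/(-531)) = -(10031/2487 - 5422*(-1/531)) = -(10031/2487 + 5422/531) = -1*6270325/440199 = -6270325/440199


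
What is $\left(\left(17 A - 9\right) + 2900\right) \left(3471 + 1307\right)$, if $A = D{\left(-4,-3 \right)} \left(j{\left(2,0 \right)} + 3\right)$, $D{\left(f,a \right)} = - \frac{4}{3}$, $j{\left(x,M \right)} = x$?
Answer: $\frac{39815074}{3} \approx 1.3272 \cdot 10^{7}$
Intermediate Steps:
$D{\left(f,a \right)} = - \frac{4}{3}$ ($D{\left(f,a \right)} = \left(-4\right) \frac{1}{3} = - \frac{4}{3}$)
$A = - \frac{20}{3}$ ($A = - \frac{4 \left(2 + 3\right)}{3} = \left(- \frac{4}{3}\right) 5 = - \frac{20}{3} \approx -6.6667$)
$\left(\left(17 A - 9\right) + 2900\right) \left(3471 + 1307\right) = \left(\left(17 \left(- \frac{20}{3}\right) - 9\right) + 2900\right) \left(3471 + 1307\right) = \left(\left(- \frac{340}{3} - 9\right) + 2900\right) 4778 = \left(- \frac{367}{3} + 2900\right) 4778 = \frac{8333}{3} \cdot 4778 = \frac{39815074}{3}$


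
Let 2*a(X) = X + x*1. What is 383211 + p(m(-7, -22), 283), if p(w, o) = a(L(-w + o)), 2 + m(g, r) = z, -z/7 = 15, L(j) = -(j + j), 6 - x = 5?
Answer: 765643/2 ≈ 3.8282e+5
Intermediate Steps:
x = 1 (x = 6 - 1*5 = 6 - 5 = 1)
L(j) = -2*j
z = -105 (z = -7*15 = -105)
m(g, r) = -107 (m(g, r) = -2 - 105 = -107)
a(X) = 1/2 + X/2 (a(X) = (X + 1*1)/2 = (X + 1)/2 = (1 + X)/2 = 1/2 + X/2)
p(w, o) = 1/2 + w - o (p(w, o) = 1/2 + (-2*(-w + o))/2 = 1/2 + (-2*(o - w))/2 = 1/2 + (-2*o + 2*w)/2 = 1/2 + (w - o) = 1/2 + w - o)
383211 + p(m(-7, -22), 283) = 383211 + (1/2 - 107 - 1*283) = 383211 + (1/2 - 107 - 283) = 383211 - 779/2 = 765643/2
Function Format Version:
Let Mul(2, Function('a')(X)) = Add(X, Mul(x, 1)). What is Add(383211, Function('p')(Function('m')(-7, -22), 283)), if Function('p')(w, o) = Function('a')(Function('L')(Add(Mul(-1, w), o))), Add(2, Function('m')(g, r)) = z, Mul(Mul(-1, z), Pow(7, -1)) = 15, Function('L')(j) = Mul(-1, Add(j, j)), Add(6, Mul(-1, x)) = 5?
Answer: Rational(765643, 2) ≈ 3.8282e+5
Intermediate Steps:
x = 1 (x = Add(6, Mul(-1, 5)) = Add(6, -5) = 1)
Function('L')(j) = Mul(-2, j) (Function('L')(j) = Mul(-1, Mul(2, j)) = Mul(-2, j))
z = -105 (z = Mul(-7, 15) = -105)
Function('m')(g, r) = -107 (Function('m')(g, r) = Add(-2, -105) = -107)
Function('a')(X) = Add(Rational(1, 2), Mul(Rational(1, 2), X)) (Function('a')(X) = Mul(Rational(1, 2), Add(X, Mul(1, 1))) = Mul(Rational(1, 2), Add(X, 1)) = Mul(Rational(1, 2), Add(1, X)) = Add(Rational(1, 2), Mul(Rational(1, 2), X)))
Function('p')(w, o) = Add(Rational(1, 2), w, Mul(-1, o)) (Function('p')(w, o) = Add(Rational(1, 2), Mul(Rational(1, 2), Mul(-2, Add(Mul(-1, w), o)))) = Add(Rational(1, 2), Mul(Rational(1, 2), Mul(-2, Add(o, Mul(-1, w))))) = Add(Rational(1, 2), Mul(Rational(1, 2), Add(Mul(-2, o), Mul(2, w)))) = Add(Rational(1, 2), Add(w, Mul(-1, o))) = Add(Rational(1, 2), w, Mul(-1, o)))
Add(383211, Function('p')(Function('m')(-7, -22), 283)) = Add(383211, Add(Rational(1, 2), -107, Mul(-1, 283))) = Add(383211, Add(Rational(1, 2), -107, -283)) = Add(383211, Rational(-779, 2)) = Rational(765643, 2)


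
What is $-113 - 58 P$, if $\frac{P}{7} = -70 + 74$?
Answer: $-1737$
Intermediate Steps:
$P = 28$ ($P = 7 \left(-70 + 74\right) = 7 \cdot 4 = 28$)
$-113 - 58 P = -113 - 1624 = -1737$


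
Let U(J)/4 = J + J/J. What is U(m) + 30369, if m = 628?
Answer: 32885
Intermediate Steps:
U(J) = 4 + 4*J (U(J) = 4*(J + J/J) = 4*(J + 1) = 4*(1 + J) = 4 + 4*J)
U(m) + 30369 = (4 + 4*628) + 30369 = (4 + 2512) + 30369 = 2516 + 30369 = 32885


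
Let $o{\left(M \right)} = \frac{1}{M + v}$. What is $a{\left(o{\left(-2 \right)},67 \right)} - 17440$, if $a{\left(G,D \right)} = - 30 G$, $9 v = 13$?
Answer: $-17386$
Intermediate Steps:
$v = \frac{13}{9}$ ($v = \frac{1}{9} \cdot 13 = \frac{13}{9} \approx 1.4444$)
$o{\left(M \right)} = \frac{1}{\frac{13}{9} + M}$ ($o{\left(M \right)} = \frac{1}{M + \frac{13}{9}} = \frac{1}{\frac{13}{9} + M}$)
$a{\left(o{\left(-2 \right)},67 \right)} - 17440 = - 30 \frac{9}{13 + 9 \left(-2\right)} - 17440 = - 30 \frac{9}{13 - 18} - 17440 = - 30 \frac{9}{-5} - 17440 = - 30 \cdot 9 \left(- \frac{1}{5}\right) - 17440 = \left(-30\right) \left(- \frac{9}{5}\right) - 17440 = 54 - 17440 = -17386$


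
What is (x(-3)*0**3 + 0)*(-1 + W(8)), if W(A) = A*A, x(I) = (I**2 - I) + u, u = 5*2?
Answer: 0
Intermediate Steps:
u = 10
x(I) = 10 + I**2 - I (x(I) = (I**2 - I) + 10 = 10 + I**2 - I)
W(A) = A**2
(x(-3)*0**3 + 0)*(-1 + W(8)) = ((10 + (-3)**2 - 1*(-3))*0**3 + 0)*(-1 + 8**2) = ((10 + 9 + 3)*0 + 0)*(-1 + 64) = (22*0 + 0)*63 = (0 + 0)*63 = 0*63 = 0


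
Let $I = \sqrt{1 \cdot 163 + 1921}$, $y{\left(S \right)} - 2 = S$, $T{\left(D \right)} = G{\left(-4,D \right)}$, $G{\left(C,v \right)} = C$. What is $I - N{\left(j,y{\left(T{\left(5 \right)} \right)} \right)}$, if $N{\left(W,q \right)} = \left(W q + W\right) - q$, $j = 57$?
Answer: $55 + 2 \sqrt{521} \approx 100.65$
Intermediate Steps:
$T{\left(D \right)} = -4$
$y{\left(S \right)} = 2 + S$
$I = 2 \sqrt{521}$ ($I = \sqrt{163 + 1921} = \sqrt{2084} = 2 \sqrt{521} \approx 45.651$)
$N{\left(W,q \right)} = W - q + W q$ ($N{\left(W,q \right)} = \left(W + W q\right) - q = W - q + W q$)
$I - N{\left(j,y{\left(T{\left(5 \right)} \right)} \right)} = 2 \sqrt{521} - \left(57 - \left(2 - 4\right) + 57 \left(2 - 4\right)\right) = 2 \sqrt{521} - \left(57 - -2 + 57 \left(-2\right)\right) = 2 \sqrt{521} - \left(57 + 2 - 114\right) = 2 \sqrt{521} - -55 = 2 \sqrt{521} + 55 = 55 + 2 \sqrt{521}$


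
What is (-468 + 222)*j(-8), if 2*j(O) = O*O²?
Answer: 62976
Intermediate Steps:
j(O) = O³/2 (j(O) = (O*O²)/2 = O³/2)
(-468 + 222)*j(-8) = (-468 + 222)*((½)*(-8)³) = -123*(-512) = -246*(-256) = 62976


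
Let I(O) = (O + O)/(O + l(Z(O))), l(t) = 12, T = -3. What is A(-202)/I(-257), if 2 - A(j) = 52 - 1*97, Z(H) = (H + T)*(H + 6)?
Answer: 11515/514 ≈ 22.403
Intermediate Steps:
Z(H) = (-3 + H)*(6 + H) (Z(H) = (H - 3)*(H + 6) = (-3 + H)*(6 + H))
I(O) = 2*O/(12 + O) (I(O) = (O + O)/(O + 12) = (2*O)/(12 + O) = 2*O/(12 + O))
A(j) = 47 (A(j) = 2 - (52 - 1*97) = 2 - (52 - 97) = 2 - 1*(-45) = 2 + 45 = 47)
A(-202)/I(-257) = 47/((2*(-257)/(12 - 257))) = 47/((2*(-257)/(-245))) = 47/((2*(-257)*(-1/245))) = 47/(514/245) = 47*(245/514) = 11515/514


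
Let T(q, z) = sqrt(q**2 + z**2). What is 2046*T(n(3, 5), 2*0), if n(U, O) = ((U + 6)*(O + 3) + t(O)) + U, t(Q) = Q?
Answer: 163680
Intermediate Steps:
n(U, O) = O + U + (3 + O)*(6 + U) (n(U, O) = ((U + 6)*(O + 3) + O) + U = ((6 + U)*(3 + O) + O) + U = ((3 + O)*(6 + U) + O) + U = (O + (3 + O)*(6 + U)) + U = O + U + (3 + O)*(6 + U))
2046*T(n(3, 5), 2*0) = 2046*sqrt((18 + 4*3 + 7*5 + 5*3)**2 + (2*0)**2) = 2046*sqrt((18 + 12 + 35 + 15)**2 + 0**2) = 2046*sqrt(80**2 + 0) = 2046*sqrt(6400 + 0) = 2046*sqrt(6400) = 2046*80 = 163680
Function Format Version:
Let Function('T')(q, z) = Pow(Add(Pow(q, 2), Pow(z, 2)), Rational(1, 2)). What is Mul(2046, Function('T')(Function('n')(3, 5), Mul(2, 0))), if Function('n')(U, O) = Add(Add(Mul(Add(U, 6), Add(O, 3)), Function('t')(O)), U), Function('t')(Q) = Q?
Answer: 163680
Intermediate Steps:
Function('n')(U, O) = Add(O, U, Mul(Add(3, O), Add(6, U))) (Function('n')(U, O) = Add(Add(Mul(Add(U, 6), Add(O, 3)), O), U) = Add(Add(Mul(Add(6, U), Add(3, O)), O), U) = Add(Add(Mul(Add(3, O), Add(6, U)), O), U) = Add(Add(O, Mul(Add(3, O), Add(6, U))), U) = Add(O, U, Mul(Add(3, O), Add(6, U))))
Mul(2046, Function('T')(Function('n')(3, 5), Mul(2, 0))) = Mul(2046, Pow(Add(Pow(Add(18, Mul(4, 3), Mul(7, 5), Mul(5, 3)), 2), Pow(Mul(2, 0), 2)), Rational(1, 2))) = Mul(2046, Pow(Add(Pow(Add(18, 12, 35, 15), 2), Pow(0, 2)), Rational(1, 2))) = Mul(2046, Pow(Add(Pow(80, 2), 0), Rational(1, 2))) = Mul(2046, Pow(Add(6400, 0), Rational(1, 2))) = Mul(2046, Pow(6400, Rational(1, 2))) = Mul(2046, 80) = 163680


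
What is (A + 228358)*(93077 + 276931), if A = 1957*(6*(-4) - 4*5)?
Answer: 52633638000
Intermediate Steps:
A = -86108 (A = 1957*(-24 - 20) = 1957*(-44) = -86108)
(A + 228358)*(93077 + 276931) = (-86108 + 228358)*(93077 + 276931) = 142250*370008 = 52633638000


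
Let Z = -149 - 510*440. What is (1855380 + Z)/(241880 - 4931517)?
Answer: -1630831/4689637 ≈ -0.34775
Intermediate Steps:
Z = -224549 (Z = -149 - 224400 = -224549)
(1855380 + Z)/(241880 - 4931517) = (1855380 - 224549)/(241880 - 4931517) = 1630831/(-4689637) = 1630831*(-1/4689637) = -1630831/4689637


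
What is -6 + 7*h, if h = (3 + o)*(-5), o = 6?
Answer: -321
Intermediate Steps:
h = -45 (h = (3 + 6)*(-5) = 9*(-5) = -45)
-6 + 7*h = -6 + 7*(-45) = -6 - 315 = -321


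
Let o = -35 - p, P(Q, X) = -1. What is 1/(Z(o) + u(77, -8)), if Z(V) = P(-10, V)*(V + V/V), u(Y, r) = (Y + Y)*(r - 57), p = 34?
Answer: -1/9942 ≈ -0.00010058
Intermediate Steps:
o = -69 (o = -35 - 1*34 = -35 - 34 = -69)
u(Y, r) = 2*Y*(-57 + r) (u(Y, r) = (2*Y)*(-57 + r) = 2*Y*(-57 + r))
Z(V) = -1 - V (Z(V) = -(V + V/V) = -(V + 1) = -(1 + V) = -1 - V)
1/(Z(o) + u(77, -8)) = 1/((-1 - 1*(-69)) + 2*77*(-57 - 8)) = 1/((-1 + 69) + 2*77*(-65)) = 1/(68 - 10010) = 1/(-9942) = -1/9942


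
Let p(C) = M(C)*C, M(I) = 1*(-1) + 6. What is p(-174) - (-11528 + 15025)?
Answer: -4367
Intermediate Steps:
M(I) = 5 (M(I) = -1 + 6 = 5)
p(C) = 5*C
p(-174) - (-11528 + 15025) = 5*(-174) - (-11528 + 15025) = -870 - 1*3497 = -870 - 3497 = -4367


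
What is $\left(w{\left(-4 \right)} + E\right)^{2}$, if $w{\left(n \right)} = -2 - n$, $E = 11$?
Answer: $169$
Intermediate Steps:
$\left(w{\left(-4 \right)} + E\right)^{2} = \left(\left(-2 - -4\right) + 11\right)^{2} = \left(\left(-2 + 4\right) + 11\right)^{2} = \left(2 + 11\right)^{2} = 13^{2} = 169$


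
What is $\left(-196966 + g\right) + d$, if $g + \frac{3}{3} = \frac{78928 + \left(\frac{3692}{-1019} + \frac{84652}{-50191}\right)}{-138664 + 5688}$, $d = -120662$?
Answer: $- \frac{270025183194026721}{850126023238} \approx -3.1763 \cdot 10^{5}$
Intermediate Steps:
$g = - \frac{1354684987257}{850126023238}$ ($g = -1 + \frac{78928 + \left(\frac{3692}{-1019} + \frac{84652}{-50191}\right)}{-138664 + 5688} = -1 + \frac{78928 + \left(3692 \left(- \frac{1}{1019}\right) + 84652 \left(- \frac{1}{50191}\right)\right)}{-132976} = -1 + \left(78928 - \frac{271565560}{51144629}\right) \left(- \frac{1}{132976}\right) = -1 + \frac{4036471712152}{51144629} \left(- \frac{1}{132976}\right) = -1 - \frac{504558964019}{850126023238} = - \frac{1354684987257}{850126023238} \approx -1.5935$)
$\left(-196966 + g\right) + d = \left(-196966 - \frac{1354684987257}{850126023238}\right) - 120662 = - \frac{167447276978083165}{850126023238} - 120662 = - \frac{270025183194026721}{850126023238}$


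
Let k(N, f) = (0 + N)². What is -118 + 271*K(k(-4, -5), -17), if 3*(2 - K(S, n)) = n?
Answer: 5879/3 ≈ 1959.7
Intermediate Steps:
k(N, f) = N²
K(S, n) = 2 - n/3
-118 + 271*K(k(-4, -5), -17) = -118 + 271*(2 - ⅓*(-17)) = -118 + 271*(2 + 17/3) = -118 + 271*(23/3) = -118 + 6233/3 = 5879/3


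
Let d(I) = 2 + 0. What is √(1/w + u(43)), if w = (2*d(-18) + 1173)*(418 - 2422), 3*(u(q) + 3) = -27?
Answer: I*√16690510877469/1179354 ≈ 3.4641*I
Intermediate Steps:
u(q) = -12 (u(q) = -3 + (⅓)*(-27) = -3 - 9 = -12)
d(I) = 2
w = -2358708 (w = (2*2 + 1173)*(418 - 2422) = (4 + 1173)*(-2004) = 1177*(-2004) = -2358708)
√(1/w + u(43)) = √(1/(-2358708) - 12) = √(-1/2358708 - 12) = √(-28304497/2358708) = I*√16690510877469/1179354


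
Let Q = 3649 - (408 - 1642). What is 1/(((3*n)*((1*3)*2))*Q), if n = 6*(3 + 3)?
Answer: 1/3164184 ≈ 3.1604e-7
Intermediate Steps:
n = 36 (n = 6*6 = 36)
Q = 4883 (Q = 3649 - 1*(-1234) = 3649 + 1234 = 4883)
1/(((3*n)*((1*3)*2))*Q) = 1/(((3*36)*((1*3)*2))*4883) = 1/((108*(3*2))*4883) = 1/((108*6)*4883) = 1/(648*4883) = 1/3164184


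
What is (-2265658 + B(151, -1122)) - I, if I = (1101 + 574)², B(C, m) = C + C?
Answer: -5070981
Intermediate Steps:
B(C, m) = 2*C
I = 2805625 (I = 1675² = 2805625)
(-2265658 + B(151, -1122)) - I = (-2265658 + 2*151) - 1*2805625 = (-2265658 + 302) - 2805625 = -2265356 - 2805625 = -5070981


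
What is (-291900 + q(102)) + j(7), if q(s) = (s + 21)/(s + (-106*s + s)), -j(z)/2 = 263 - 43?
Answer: -1033714281/3536 ≈ -2.9234e+5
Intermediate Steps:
j(z) = -440 (j(z) = -2*(263 - 43) = -2*220 = -440)
q(s) = -(21 + s)/(104*s) (q(s) = (21 + s)/(s - 105*s) = (21 + s)/((-104*s)) = (21 + s)*(-1/(104*s)) = -(21 + s)/(104*s))
(-291900 + q(102)) + j(7) = (-291900 + (1/104)*(-21 - 1*102)/102) - 440 = (-291900 + (1/104)*(1/102)*(-21 - 102)) - 440 = (-291900 + (1/104)*(1/102)*(-123)) - 440 = (-291900 - 41/3536) - 440 = -1032158441/3536 - 440 = -1033714281/3536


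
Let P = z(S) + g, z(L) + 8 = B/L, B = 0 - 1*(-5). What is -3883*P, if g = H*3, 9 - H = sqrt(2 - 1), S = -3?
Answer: -166969/3 ≈ -55656.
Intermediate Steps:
B = 5 (B = 0 + 5 = 5)
z(L) = -8 + 5/L
H = 8 (H = 9 - sqrt(2 - 1) = 9 - sqrt(1) = 9 - 1*1 = 9 - 1 = 8)
g = 24 (g = 8*3 = 24)
P = 43/3 (P = (-8 + 5/(-3)) + 24 = (-8 + 5*(-1/3)) + 24 = (-8 - 5/3) + 24 = -29/3 + 24 = 43/3 ≈ 14.333)
-3883*P = -3883*43/3 = -166969/3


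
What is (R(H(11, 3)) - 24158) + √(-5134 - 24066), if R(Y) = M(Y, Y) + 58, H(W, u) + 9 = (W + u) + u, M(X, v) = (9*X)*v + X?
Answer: -23516 + 20*I*√73 ≈ -23516.0 + 170.88*I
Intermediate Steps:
M(X, v) = X + 9*X*v (M(X, v) = 9*X*v + X = X + 9*X*v)
H(W, u) = -9 + W + 2*u (H(W, u) = -9 + ((W + u) + u) = -9 + (W + 2*u) = -9 + W + 2*u)
R(Y) = 58 + Y*(1 + 9*Y) (R(Y) = Y*(1 + 9*Y) + 58 = 58 + Y*(1 + 9*Y))
(R(H(11, 3)) - 24158) + √(-5134 - 24066) = ((58 + (-9 + 11 + 2*3)*(1 + 9*(-9 + 11 + 2*3))) - 24158) + √(-5134 - 24066) = ((58 + (-9 + 11 + 6)*(1 + 9*(-9 + 11 + 6))) - 24158) + √(-29200) = ((58 + 8*(1 + 9*8)) - 24158) + 20*I*√73 = ((58 + 8*(1 + 72)) - 24158) + 20*I*√73 = ((58 + 8*73) - 24158) + 20*I*√73 = ((58 + 584) - 24158) + 20*I*√73 = (642 - 24158) + 20*I*√73 = -23516 + 20*I*√73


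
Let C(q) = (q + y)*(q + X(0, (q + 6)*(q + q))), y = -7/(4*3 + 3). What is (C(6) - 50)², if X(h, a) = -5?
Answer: 444889/225 ≈ 1977.3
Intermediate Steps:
y = -7/15 (y = -7/(12 + 3) = -7/15 ≈ -0.46667)
C(q) = (-5 + q)*(-7/15 + q) (C(q) = (q - 7/15)*(q - 5) = (-7/15 + q)*(-5 + q) = (-5 + q)*(-7/15 + q))
(C(6) - 50)² = ((7/3 + 6² - 82/15*6) - 50)² = ((7/3 + 36 - 164/5) - 50)² = (83/15 - 50)² = (-667/15)² = 444889/225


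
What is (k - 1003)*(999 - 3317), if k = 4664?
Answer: -8486198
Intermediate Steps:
(k - 1003)*(999 - 3317) = (4664 - 1003)*(999 - 3317) = 3661*(-2318) = -8486198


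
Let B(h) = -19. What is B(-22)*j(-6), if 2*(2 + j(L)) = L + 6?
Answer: 38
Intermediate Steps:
j(L) = 1 + L/2 (j(L) = -2 + (L + 6)/2 = -2 + (6 + L)/2 = -2 + (3 + L/2) = 1 + L/2)
B(-22)*j(-6) = -19*(1 + (1/2)*(-6)) = -19*(1 - 3) = -19*(-2) = 38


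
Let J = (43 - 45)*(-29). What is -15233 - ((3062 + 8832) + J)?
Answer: -27185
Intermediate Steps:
J = 58 (J = -2*(-29) = 58)
-15233 - ((3062 + 8832) + J) = -15233 - ((3062 + 8832) + 58) = -15233 - (11894 + 58) = -15233 - 1*11952 = -15233 - 11952 = -27185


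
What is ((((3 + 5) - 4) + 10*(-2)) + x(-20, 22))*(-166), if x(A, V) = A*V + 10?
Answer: 74036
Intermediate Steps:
x(A, V) = 10 + A*V
((((3 + 5) - 4) + 10*(-2)) + x(-20, 22))*(-166) = ((((3 + 5) - 4) + 10*(-2)) + (10 - 20*22))*(-166) = (((8 - 4) - 20) + (10 - 440))*(-166) = ((4 - 20) - 430)*(-166) = (-16 - 430)*(-166) = -446*(-166) = 74036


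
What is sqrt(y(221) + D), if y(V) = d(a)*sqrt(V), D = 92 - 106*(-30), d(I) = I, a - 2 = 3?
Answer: sqrt(3272 + 5*sqrt(221)) ≈ 57.847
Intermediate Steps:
a = 5 (a = 2 + 3 = 5)
D = 3272 (D = 92 + 3180 = 3272)
y(V) = 5*sqrt(V)
sqrt(y(221) + D) = sqrt(5*sqrt(221) + 3272) = sqrt(3272 + 5*sqrt(221))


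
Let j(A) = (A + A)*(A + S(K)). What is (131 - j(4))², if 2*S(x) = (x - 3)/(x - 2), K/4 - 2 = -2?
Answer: 8649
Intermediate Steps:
K = 0 (K = 8 + 4*(-2) = 8 - 8 = 0)
S(x) = (-3 + x)/(2*(-2 + x)) (S(x) = ((x - 3)/(x - 2))/2 = ((-3 + x)/(-2 + x))/2 = (-3 + x)/(2*(-2 + x)))
j(A) = 2*A*(¾ + A) (j(A) = (A + A)*(A + (-3 + 0)/(2*(-2 + 0))) = (2*A)*(A + (½)*(-3)/(-2)) = (2*A)*(A + (½)*(-½)*(-3)) = (2*A)*(A + ¾) = (2*A)*(¾ + A) = 2*A*(¾ + A))
(131 - j(4))² = (131 - 4*(3 + 4*4)/2)² = (131 - 4*(3 + 16)/2)² = (131 - 4*19/2)² = (131 - 1*38)² = (131 - 38)² = 93² = 8649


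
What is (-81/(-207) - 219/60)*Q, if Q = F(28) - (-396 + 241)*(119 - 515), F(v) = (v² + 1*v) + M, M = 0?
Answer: 22697858/115 ≈ 1.9737e+5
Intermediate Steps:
F(v) = v + v² (F(v) = (v² + 1*v) + 0 = (v² + v) + 0 = (v + v²) + 0 = v + v²)
Q = -60568 (Q = 28*(1 + 28) - (-396 + 241)*(119 - 515) = 28*29 - (-155)*(-396) = 812 - 1*61380 = 812 - 61380 = -60568)
(-81/(-207) - 219/60)*Q = (-81/(-207) - 219/60)*(-60568) = (-81*(-1/207) - 219*1/60)*(-60568) = (9/23 - 73/20)*(-60568) = -1499/460*(-60568) = 22697858/115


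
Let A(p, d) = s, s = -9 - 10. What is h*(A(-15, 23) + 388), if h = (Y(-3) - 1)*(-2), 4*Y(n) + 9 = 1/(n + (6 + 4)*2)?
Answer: 40590/17 ≈ 2387.6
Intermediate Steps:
s = -19
A(p, d) = -19
Y(n) = -9/4 + 1/(4*(20 + n)) (Y(n) = -9/4 + 1/(4*(n + (6 + 4)*2)) = -9/4 + 1/(4*(n + 10*2)) = -9/4 + 1/(4*(n + 20)) = -9/4 + 1/(4*(20 + n)))
h = 110/17 (h = ((-179 - 9*(-3))/(4*(20 - 3)) - 1)*(-2) = ((¼)*(-179 + 27)/17 - 1)*(-2) = ((¼)*(1/17)*(-152) - 1)*(-2) = (-38/17 - 1)*(-2) = -55/17*(-2) = 110/17 ≈ 6.4706)
h*(A(-15, 23) + 388) = 110*(-19 + 388)/17 = (110/17)*369 = 40590/17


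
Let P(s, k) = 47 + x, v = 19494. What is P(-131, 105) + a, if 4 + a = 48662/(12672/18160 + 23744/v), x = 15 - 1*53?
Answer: 269223067555/10597172 ≈ 25405.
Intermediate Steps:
x = -38 (x = 15 - 53 = -38)
P(s, k) = 9 (P(s, k) = 47 - 38 = 9)
a = 269127693007/10597172 (a = -4 + 48662/(12672/18160 + 23744/19494) = -4 + 48662/(12672*(1/18160) + 23744*(1/19494)) = -4 + 48662/(792/1135 + 11872/9747) = -4 + 48662/(21194344/11062845) = -4 + 48662*(11062845/21194344) = -4 + 269170081695/10597172 = 269127693007/10597172 ≈ 25396.)
P(-131, 105) + a = 9 + 269127693007/10597172 = 269223067555/10597172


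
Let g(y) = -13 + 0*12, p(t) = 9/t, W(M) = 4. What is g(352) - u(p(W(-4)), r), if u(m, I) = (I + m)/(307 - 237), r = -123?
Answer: -451/40 ≈ -11.275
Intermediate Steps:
u(m, I) = I/70 + m/70 (u(m, I) = (I + m)/70 = (I + m)*(1/70) = I/70 + m/70)
g(y) = -13 (g(y) = -13 + 0 = -13)
g(352) - u(p(W(-4)), r) = -13 - ((1/70)*(-123) + (9/4)/70) = -13 - (-123/70 + (9*(¼))/70) = -13 - (-123/70 + (1/70)*(9/4)) = -13 - (-123/70 + 9/280) = -13 - 1*(-69/40) = -13 + 69/40 = -451/40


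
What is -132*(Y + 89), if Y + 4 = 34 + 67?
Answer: -24552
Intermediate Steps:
Y = 97 (Y = -4 + (34 + 67) = -4 + 101 = 97)
-132*(Y + 89) = -132*(97 + 89) = -132*186 = -24552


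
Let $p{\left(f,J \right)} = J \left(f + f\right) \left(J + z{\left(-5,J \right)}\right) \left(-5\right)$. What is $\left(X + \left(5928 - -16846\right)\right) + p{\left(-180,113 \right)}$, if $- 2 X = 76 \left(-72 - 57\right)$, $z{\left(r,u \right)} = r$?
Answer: $21994876$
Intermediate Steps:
$X = 4902$ ($X = - \frac{76 \left(-72 - 57\right)}{2} = - \frac{76 \left(-129\right)}{2} = \left(- \frac{1}{2}\right) \left(-9804\right) = 4902$)
$p{\left(f,J \right)} = - 10 J f \left(-5 + J\right)$ ($p{\left(f,J \right)} = J \left(f + f\right) \left(J - 5\right) \left(-5\right) = J 2 f \left(-5 + J\right) \left(-5\right) = 2 J f \left(-5 + J\right) \left(-5\right) = - 10 J f \left(-5 + J\right)$)
$\left(X + \left(5928 - -16846\right)\right) + p{\left(-180,113 \right)} = \left(4902 + \left(5928 - -16846\right)\right) + 10 \cdot 113 \left(-180\right) \left(5 - 113\right) = \left(4902 + \left(5928 + 16846\right)\right) + 10 \cdot 113 \left(-180\right) \left(5 - 113\right) = \left(4902 + 22774\right) + 10 \cdot 113 \left(-180\right) \left(-108\right) = 27676 + 21967200 = 21994876$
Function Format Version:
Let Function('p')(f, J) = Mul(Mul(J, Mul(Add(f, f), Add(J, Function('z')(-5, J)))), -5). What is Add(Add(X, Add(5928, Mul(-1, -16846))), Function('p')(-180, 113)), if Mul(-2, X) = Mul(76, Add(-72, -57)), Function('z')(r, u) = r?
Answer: 21994876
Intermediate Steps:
X = 4902 (X = Mul(Rational(-1, 2), Mul(76, Add(-72, -57))) = Mul(Rational(-1, 2), Mul(76, -129)) = Mul(Rational(-1, 2), -9804) = 4902)
Function('p')(f, J) = Mul(-10, J, f, Add(-5, J)) (Function('p')(f, J) = Mul(Mul(J, Mul(Add(f, f), Add(J, -5))), -5) = Mul(Mul(J, Mul(Mul(2, f), Add(-5, J))), -5) = Mul(Mul(J, Mul(2, f, Add(-5, J))), -5) = Mul(Mul(2, J, f, Add(-5, J)), -5) = Mul(-10, J, f, Add(-5, J)))
Add(Add(X, Add(5928, Mul(-1, -16846))), Function('p')(-180, 113)) = Add(Add(4902, Add(5928, Mul(-1, -16846))), Mul(10, 113, -180, Add(5, Mul(-1, 113)))) = Add(Add(4902, Add(5928, 16846)), Mul(10, 113, -180, Add(5, -113))) = Add(Add(4902, 22774), Mul(10, 113, -180, -108)) = Add(27676, 21967200) = 21994876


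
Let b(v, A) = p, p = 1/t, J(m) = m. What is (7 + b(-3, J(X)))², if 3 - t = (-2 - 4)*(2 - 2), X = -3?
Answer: 484/9 ≈ 53.778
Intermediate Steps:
t = 3 (t = 3 - (-2 - 4)*(2 - 2) = 3 - (-6)*0 = 3 - 1*0 = 3 + 0 = 3)
p = ⅓ (p = 1/3 = ⅓ ≈ 0.33333)
b(v, A) = ⅓
(7 + b(-3, J(X)))² = (7 + ⅓)² = (22/3)² = 484/9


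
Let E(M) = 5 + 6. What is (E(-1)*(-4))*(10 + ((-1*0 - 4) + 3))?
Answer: -396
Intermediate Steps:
E(M) = 11
(E(-1)*(-4))*(10 + ((-1*0 - 4) + 3)) = (11*(-4))*(10 + ((-1*0 - 4) + 3)) = -44*(10 + ((0 - 4) + 3)) = -44*(10 + (-4 + 3)) = -44*(10 - 1) = -44*9 = -396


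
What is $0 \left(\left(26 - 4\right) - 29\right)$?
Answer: $0$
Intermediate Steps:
$0 \left(\left(26 - 4\right) - 29\right) = 0 \left(22 - 29\right) = 0 \left(-7\right) = 0$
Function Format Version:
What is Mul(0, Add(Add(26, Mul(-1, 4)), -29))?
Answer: 0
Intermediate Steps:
Mul(0, Add(Add(26, Mul(-1, 4)), -29)) = Mul(0, Add(Add(26, -4), -29)) = Mul(0, Add(22, -29)) = Mul(0, -7) = 0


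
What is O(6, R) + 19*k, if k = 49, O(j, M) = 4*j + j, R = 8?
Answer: 961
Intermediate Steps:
O(j, M) = 5*j
O(6, R) + 19*k = 5*6 + 19*49 = 30 + 931 = 961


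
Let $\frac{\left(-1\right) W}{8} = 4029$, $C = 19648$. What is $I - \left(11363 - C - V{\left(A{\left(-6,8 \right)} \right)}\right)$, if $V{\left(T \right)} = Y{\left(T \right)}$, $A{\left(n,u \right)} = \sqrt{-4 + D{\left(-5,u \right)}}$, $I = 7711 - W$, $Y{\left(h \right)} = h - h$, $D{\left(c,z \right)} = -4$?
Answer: $48228$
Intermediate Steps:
$W = -32232$ ($W = \left(-8\right) 4029 = -32232$)
$Y{\left(h \right)} = 0$
$I = 39943$ ($I = 7711 - -32232 = 7711 + 32232 = 39943$)
$A{\left(n,u \right)} = 2 i \sqrt{2}$ ($A{\left(n,u \right)} = \sqrt{-4 - 4} = \sqrt{-8} = 2 i \sqrt{2}$)
$V{\left(T \right)} = 0$
$I - \left(11363 - C - V{\left(A{\left(-6,8 \right)} \right)}\right) = 39943 + \left(19648 - \left(11363 - 0\right)\right) = 39943 + \left(19648 - \left(11363 + 0\right)\right) = 39943 + \left(19648 - 11363\right) = 39943 + 8285 = 48228$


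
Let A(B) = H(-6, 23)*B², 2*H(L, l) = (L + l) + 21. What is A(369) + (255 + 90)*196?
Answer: 2654679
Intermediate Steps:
H(L, l) = 21/2 + L/2 + l/2 (H(L, l) = ((L + l) + 21)/2 = (21 + L + l)/2 = 21/2 + L/2 + l/2)
A(B) = 19*B² (A(B) = (21/2 + (½)*(-6) + (½)*23)*B² = (21/2 - 3 + 23/2)*B² = 19*B²)
A(369) + (255 + 90)*196 = 19*369² + (255 + 90)*196 = 19*136161 + 345*196 = 2587059 + 67620 = 2654679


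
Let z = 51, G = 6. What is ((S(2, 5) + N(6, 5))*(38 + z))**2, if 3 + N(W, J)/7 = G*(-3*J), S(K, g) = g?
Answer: 3305560036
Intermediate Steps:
N(W, J) = -21 - 126*J (N(W, J) = -21 + 7*(6*(-3*J)) = -21 + 7*(-18*J) = -21 - 126*J)
((S(2, 5) + N(6, 5))*(38 + z))**2 = ((5 + (-21 - 126*5))*(38 + 51))**2 = ((5 + (-21 - 630))*89)**2 = ((5 - 651)*89)**2 = (-646*89)**2 = (-57494)**2 = 3305560036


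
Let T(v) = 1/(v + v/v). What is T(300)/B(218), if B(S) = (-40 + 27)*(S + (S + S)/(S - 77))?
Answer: -141/121983862 ≈ -1.1559e-6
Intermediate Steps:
T(v) = 1/(1 + v) (T(v) = 1/(v + 1) = 1/(1 + v))
B(S) = -13*S - 26*S/(-77 + S) (B(S) = -13*(S + (2*S)/(-77 + S)) = -13*(S + 2*S/(-77 + S)) = -13*S - 26*S/(-77 + S))
T(300)/B(218) = 1/((1 + 300)*((13*218*(75 - 1*218)/(-77 + 218)))) = 1/(301*((13*218*(75 - 218)/141))) = 1/(301*((13*218*(1/141)*(-143)))) = 1/(301*(-405262/141)) = (1/301)*(-141/405262) = -141/121983862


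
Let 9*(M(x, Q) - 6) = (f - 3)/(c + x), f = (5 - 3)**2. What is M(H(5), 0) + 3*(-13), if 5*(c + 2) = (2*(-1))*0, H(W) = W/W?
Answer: -298/9 ≈ -33.111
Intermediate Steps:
H(W) = 1
f = 4 (f = 2**2 = 4)
c = -2 (c = -2 + ((2*(-1))*0)/5 = -2 + (-2*0)/5 = -2 + (1/5)*0 = -2 + 0 = -2)
M(x, Q) = 6 + 1/(9*(-2 + x)) (M(x, Q) = 6 + ((4 - 3)/(-2 + x))/9 = 6 + (1/(-2 + x))/9 = 6 + 1/(9*(-2 + x)))
M(H(5), 0) + 3*(-13) = (-107 + 54*1)/(9*(-2 + 1)) + 3*(-13) = (1/9)*(-107 + 54)/(-1) - 39 = (1/9)*(-1)*(-53) - 39 = 53/9 - 39 = -298/9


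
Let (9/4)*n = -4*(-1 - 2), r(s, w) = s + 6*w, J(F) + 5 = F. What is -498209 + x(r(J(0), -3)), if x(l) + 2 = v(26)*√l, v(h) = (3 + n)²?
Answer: -498211 + 625*I*√23/9 ≈ -4.9821e+5 + 333.04*I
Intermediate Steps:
J(F) = -5 + F
n = 16/3 (n = 4*(-4*(-1 - 2))/9 = 4*(-4*(-3))/9 = (4/9)*12 = 16/3 ≈ 5.3333)
v(h) = 625/9 (v(h) = (3 + 16/3)² = (25/3)² = 625/9)
x(l) = -2 + 625*√l/9
-498209 + x(r(J(0), -3)) = -498209 + (-2 + 625*√((-5 + 0) + 6*(-3))/9) = -498209 + (-2 + 625*√(-5 - 18)/9) = -498209 + (-2 + 625*√(-23)/9) = -498209 + (-2 + 625*(I*√23)/9) = -498209 + (-2 + 625*I*√23/9) = -498211 + 625*I*√23/9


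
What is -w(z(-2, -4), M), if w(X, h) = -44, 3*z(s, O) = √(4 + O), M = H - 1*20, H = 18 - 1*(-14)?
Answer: 44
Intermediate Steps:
H = 32 (H = 18 + 14 = 32)
M = 12 (M = 32 - 1*20 = 32 - 20 = 12)
z(s, O) = √(4 + O)/3
-w(z(-2, -4), M) = -1*(-44) = 44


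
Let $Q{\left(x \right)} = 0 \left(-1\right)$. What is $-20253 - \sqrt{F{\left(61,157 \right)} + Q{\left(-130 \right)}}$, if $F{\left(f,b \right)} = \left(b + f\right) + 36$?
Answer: $-20253 - \sqrt{254} \approx -20269.0$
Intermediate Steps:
$Q{\left(x \right)} = 0$
$F{\left(f,b \right)} = 36 + b + f$
$-20253 - \sqrt{F{\left(61,157 \right)} + Q{\left(-130 \right)}} = -20253 - \sqrt{\left(36 + 157 + 61\right) + 0} = -20253 - \sqrt{254 + 0} = -20253 - \sqrt{254}$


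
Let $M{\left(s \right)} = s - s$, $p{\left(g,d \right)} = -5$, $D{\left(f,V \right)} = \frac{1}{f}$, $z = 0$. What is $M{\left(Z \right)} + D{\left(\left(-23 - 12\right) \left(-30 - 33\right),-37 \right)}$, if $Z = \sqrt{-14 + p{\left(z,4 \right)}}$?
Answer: $\frac{1}{2205} \approx 0.00045351$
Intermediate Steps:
$Z = i \sqrt{19}$ ($Z = \sqrt{-14 - 5} = \sqrt{-19} = i \sqrt{19} \approx 4.3589 i$)
$M{\left(s \right)} = 0$
$M{\left(Z \right)} + D{\left(\left(-23 - 12\right) \left(-30 - 33\right),-37 \right)} = 0 + \frac{1}{\left(-23 - 12\right) \left(-30 - 33\right)} = 0 + \frac{1}{\left(-35\right) \left(-63\right)} = 0 + \frac{1}{2205} = \frac{1}{2205}$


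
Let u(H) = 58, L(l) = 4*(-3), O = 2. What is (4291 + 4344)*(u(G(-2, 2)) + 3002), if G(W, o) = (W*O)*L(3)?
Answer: 26423100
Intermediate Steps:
L(l) = -12
G(W, o) = -24*W (G(W, o) = (W*2)*(-12) = (2*W)*(-12) = -24*W)
(4291 + 4344)*(u(G(-2, 2)) + 3002) = (4291 + 4344)*(58 + 3002) = 8635*3060 = 26423100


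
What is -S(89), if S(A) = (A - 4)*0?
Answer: 0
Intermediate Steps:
S(A) = 0 (S(A) = (-4 + A)*0 = 0)
-S(89) = -1*0 = 0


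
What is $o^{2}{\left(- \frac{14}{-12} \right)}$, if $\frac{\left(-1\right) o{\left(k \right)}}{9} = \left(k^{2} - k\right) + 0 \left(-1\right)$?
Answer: $\frac{49}{16} \approx 3.0625$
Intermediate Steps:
$o{\left(k \right)} = - 9 k^{2} + 9 k$ ($o{\left(k \right)} = - 9 \left(\left(k^{2} - k\right) + 0 \left(-1\right)\right) = - 9 \left(\left(k^{2} - k\right) + 0\right) = - 9 \left(k^{2} - k\right) = - 9 k^{2} + 9 k$)
$o^{2}{\left(- \frac{14}{-12} \right)} = \left(9 \left(- \frac{14}{-12}\right) \left(1 - - \frac{14}{-12}\right)\right)^{2} = \left(9 \left(\left(-14\right) \left(- \frac{1}{12}\right)\right) \left(1 - \left(-14\right) \left(- \frac{1}{12}\right)\right)\right)^{2} = \left(9 \cdot \frac{7}{6} \left(1 - \frac{7}{6}\right)\right)^{2} = \left(9 \cdot \frac{7}{6} \left(- \frac{1}{6}\right)\right)^{2} = \left(- \frac{7}{4}\right)^{2} = \frac{49}{16}$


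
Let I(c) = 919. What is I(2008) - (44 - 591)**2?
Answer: -298290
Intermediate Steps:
I(2008) - (44 - 591)**2 = 919 - (44 - 591)**2 = 919 - 1*(-547)**2 = 919 - 1*299209 = 919 - 299209 = -298290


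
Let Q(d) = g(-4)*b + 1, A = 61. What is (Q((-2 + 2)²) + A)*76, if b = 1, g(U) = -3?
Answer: 4484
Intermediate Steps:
Q(d) = -2 (Q(d) = -3*1 + 1 = -3 + 1 = -2)
(Q((-2 + 2)²) + A)*76 = (-2 + 61)*76 = 59*76 = 4484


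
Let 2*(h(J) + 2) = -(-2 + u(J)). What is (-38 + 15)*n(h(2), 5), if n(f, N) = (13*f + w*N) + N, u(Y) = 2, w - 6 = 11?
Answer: -1472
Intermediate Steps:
w = 17 (w = 6 + 11 = 17)
h(J) = -2 (h(J) = -2 + (-(-2 + 2))/2 = -2 + (-1*0)/2 = -2 + (½)*0 = -2 + 0 = -2)
n(f, N) = 13*f + 18*N (n(f, N) = (13*f + 17*N) + N = 13*f + 18*N)
(-38 + 15)*n(h(2), 5) = (-38 + 15)*(13*(-2) + 18*5) = -23*(-26 + 90) = -23*64 = -1472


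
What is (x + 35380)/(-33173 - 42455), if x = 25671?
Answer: -61051/75628 ≈ -0.80725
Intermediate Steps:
(x + 35380)/(-33173 - 42455) = (25671 + 35380)/(-33173 - 42455) = 61051/(-75628) = 61051*(-1/75628) = -61051/75628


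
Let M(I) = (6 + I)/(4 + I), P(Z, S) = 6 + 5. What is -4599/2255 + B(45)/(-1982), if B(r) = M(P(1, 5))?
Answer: -27353321/13408230 ≈ -2.0400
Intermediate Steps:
P(Z, S) = 11
M(I) = (6 + I)/(4 + I)
B(r) = 17/15 (B(r) = (6 + 11)/(4 + 11) = 17/15)
-4599/2255 + B(45)/(-1982) = -4599/2255 + (17/15)/(-1982) = -4599*1/2255 + (17/15)*(-1/1982) = -4599/2255 - 17/29730 = -27353321/13408230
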